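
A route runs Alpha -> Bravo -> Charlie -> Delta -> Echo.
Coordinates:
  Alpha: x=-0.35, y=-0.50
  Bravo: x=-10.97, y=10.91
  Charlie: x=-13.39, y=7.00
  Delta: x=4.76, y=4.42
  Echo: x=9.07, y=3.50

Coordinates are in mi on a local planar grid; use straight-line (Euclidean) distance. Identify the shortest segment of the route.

Delta–Echo

Leg distances:
Alpha→Bravo: 15.6 mi
Bravo→Charlie: 4.6 mi
Charlie→Delta: 18.3 mi
Delta→Echo: 4.4 mi
The shortest leg is Delta–Echo at 4.4 mi.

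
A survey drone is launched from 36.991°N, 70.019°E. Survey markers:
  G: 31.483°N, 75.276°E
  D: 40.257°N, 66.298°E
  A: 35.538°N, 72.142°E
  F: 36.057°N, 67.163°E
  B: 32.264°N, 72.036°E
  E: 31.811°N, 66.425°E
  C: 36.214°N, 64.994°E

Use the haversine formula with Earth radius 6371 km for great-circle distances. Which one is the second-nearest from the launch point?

Distances from the launch point (36.991°N, 70.019°E):
A: 249.7 km
F: 275.5 km
C: 456.7 km
D: 486.1 km
B: 557.0 km
E: 663.6 km
G: 779.9 km
The second-nearest is F at 275.5 km.

F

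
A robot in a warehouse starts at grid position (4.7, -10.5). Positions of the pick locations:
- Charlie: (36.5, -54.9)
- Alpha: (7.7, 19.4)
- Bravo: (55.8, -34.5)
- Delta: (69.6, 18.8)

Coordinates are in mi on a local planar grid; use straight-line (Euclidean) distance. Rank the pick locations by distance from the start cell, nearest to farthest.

Distances from the start cell:
Alpha (7.7, 19.4): 30.1 mi
Charlie (36.5, -54.9): 54.6 mi
Bravo (55.8, -34.5): 56.5 mi
Delta (69.6, 18.8): 71.2 mi

Alpha, Charlie, Bravo, Delta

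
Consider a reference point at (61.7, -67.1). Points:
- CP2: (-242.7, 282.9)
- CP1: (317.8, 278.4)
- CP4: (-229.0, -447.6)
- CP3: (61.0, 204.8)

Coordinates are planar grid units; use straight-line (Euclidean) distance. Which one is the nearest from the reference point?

CP3

Distance to each, sorted:
CP3: 271.9
CP1: 430.1
CP2: 463.9
CP4: 478.8
The nearest is CP3 at 271.9.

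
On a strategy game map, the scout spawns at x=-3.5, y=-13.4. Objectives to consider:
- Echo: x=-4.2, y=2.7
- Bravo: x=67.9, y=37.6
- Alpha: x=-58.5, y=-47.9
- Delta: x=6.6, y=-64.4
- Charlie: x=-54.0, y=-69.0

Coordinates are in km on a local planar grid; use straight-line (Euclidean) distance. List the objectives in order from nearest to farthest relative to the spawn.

Echo, Delta, Alpha, Charlie, Bravo

Computing each straight-line distance from x=-3.5, y=-13.4:
Echo x=-4.2, y=2.7: 16.1 km
Delta x=6.6, y=-64.4: 52.0 km
Alpha x=-58.5, y=-47.9: 64.9 km
Charlie x=-54.0, y=-69.0: 75.1 km
Bravo x=67.9, y=37.6: 87.7 km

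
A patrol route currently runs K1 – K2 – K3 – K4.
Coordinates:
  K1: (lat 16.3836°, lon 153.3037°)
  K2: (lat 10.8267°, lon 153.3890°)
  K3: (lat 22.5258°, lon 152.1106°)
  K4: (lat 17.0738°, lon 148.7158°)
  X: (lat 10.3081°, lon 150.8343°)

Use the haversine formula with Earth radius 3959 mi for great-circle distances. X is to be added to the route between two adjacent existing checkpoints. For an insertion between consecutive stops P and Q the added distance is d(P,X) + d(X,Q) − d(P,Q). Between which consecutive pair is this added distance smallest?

Added distance for inserting X between each consecutive pair:
K1–K2: 244.6 mi
K2–K3: 212.8 mi
K3–K4: 900.5 mi
Smallest added distance is 212.8 mi, inserting between K2 and K3.

between K2 and K3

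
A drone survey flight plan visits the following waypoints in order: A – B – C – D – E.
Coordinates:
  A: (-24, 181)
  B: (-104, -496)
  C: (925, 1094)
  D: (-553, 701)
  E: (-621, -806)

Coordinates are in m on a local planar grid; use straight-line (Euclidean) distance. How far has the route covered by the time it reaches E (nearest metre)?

Leg distances:
A→B: 681.7 m  (cumulative 681.7 m)
B→C: 1893.9 m  (cumulative 2575.6 m)
C→D: 1529.4 m  (cumulative 4105.0 m)
D→E: 1508.5 m  (cumulative 5613.5 m)
Cumulative distance at E ≈ 5614 m.

5614 m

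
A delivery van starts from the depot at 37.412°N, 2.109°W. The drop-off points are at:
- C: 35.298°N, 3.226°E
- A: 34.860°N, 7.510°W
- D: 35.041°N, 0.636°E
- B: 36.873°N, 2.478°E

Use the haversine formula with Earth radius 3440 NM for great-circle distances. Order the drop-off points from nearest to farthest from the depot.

Distance from the depot at 37.412°N, 2.109°W to each:
D 35.041°N, 0.636°E: 194.8 NM
B 36.873°N, 2.478°E: 221.9 NM
C 35.298°N, 3.226°E: 287.4 NM
A 34.860°N, 7.510°W: 303.3 NM

D, B, C, A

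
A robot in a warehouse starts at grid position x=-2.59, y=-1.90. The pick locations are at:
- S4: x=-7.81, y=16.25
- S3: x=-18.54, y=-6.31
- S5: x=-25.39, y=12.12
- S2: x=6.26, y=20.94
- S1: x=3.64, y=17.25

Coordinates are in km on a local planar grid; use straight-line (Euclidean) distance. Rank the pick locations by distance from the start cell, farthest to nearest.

S5, S2, S1, S4, S3

Computing each straight-line distance from x=-2.59, y=-1.90:
S5 x=-25.39, y=12.12: 26.8 km
S2 x=6.26, y=20.94: 24.5 km
S1 x=3.64, y=17.25: 20.1 km
S4 x=-7.81, y=16.25: 18.9 km
S3 x=-18.54, y=-6.31: 16.5 km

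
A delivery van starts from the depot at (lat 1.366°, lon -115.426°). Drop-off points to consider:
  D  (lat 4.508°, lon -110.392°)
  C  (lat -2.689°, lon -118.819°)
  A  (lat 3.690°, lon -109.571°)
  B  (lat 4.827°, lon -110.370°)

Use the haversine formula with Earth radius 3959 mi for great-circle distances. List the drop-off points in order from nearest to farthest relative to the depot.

Distance from the depot at (lat 1.366°, lon -115.426°) to each:
C (lat -2.689°, lon -118.819°): 365.3 mi
D (lat 4.508°, lon -110.392°): 409.6 mi
B (lat 4.827°, lon -110.370°): 422.9 mi
A (lat 3.690°, lon -109.571°): 434.9 mi

C, D, B, A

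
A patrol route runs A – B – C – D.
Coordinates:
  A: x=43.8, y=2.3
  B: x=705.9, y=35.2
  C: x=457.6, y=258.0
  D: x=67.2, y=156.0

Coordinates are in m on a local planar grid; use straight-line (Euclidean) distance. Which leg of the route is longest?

A–B

Leg distances:
A→B: 662.9 m
B→C: 333.6 m
C→D: 403.5 m
The longest leg is A–B at 662.9 m.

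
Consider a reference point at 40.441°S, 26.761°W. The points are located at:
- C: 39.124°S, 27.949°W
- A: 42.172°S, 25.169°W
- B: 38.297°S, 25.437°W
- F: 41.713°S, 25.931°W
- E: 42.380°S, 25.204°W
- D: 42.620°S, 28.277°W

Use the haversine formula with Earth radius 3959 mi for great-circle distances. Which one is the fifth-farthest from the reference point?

C

Distance to each, sorted:
D: 169.8 mi
B: 164.2 mi
E: 156.4 mi
A: 145.4 mi
C: 110.7 mi
F: 97.9 mi
The fifth-farthest is C at 110.7 mi.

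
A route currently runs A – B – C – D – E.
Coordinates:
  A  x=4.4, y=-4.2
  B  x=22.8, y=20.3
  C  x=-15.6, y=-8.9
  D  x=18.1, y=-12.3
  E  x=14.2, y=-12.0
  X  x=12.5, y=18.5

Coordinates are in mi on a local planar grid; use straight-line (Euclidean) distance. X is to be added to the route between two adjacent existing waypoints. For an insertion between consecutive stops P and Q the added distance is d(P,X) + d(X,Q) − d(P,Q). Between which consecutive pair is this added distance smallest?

Added distance for inserting X between each consecutive pair:
A–B: 3.9 mi
B–C: 1.5 mi
C–D: 36.7 mi
D–E: 57.9 mi
Smallest added distance is 1.5 mi, inserting between B and C.

between B and C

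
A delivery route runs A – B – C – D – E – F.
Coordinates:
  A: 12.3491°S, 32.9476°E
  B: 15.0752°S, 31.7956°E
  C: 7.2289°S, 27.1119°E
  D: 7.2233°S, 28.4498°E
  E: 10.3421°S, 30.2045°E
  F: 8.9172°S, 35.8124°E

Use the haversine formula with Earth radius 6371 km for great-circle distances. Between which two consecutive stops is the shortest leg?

C–D

Leg distances:
A→B: 327.7 km
B→C: 1010.9 km
C→D: 147.6 km
D→E: 396.8 km
E→F: 634.8 km
The shortest leg is C–D at 147.6 km.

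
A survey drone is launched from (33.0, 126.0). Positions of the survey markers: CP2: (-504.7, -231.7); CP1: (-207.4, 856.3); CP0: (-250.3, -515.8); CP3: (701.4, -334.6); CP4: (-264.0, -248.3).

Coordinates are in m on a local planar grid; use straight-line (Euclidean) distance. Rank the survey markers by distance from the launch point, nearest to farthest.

Computing each straight-line distance from (33.0, 126.0):
CP4 (-264.0, -248.3): 477.8 m
CP2 (-504.7, -231.7): 645.8 m
CP0 (-250.3, -515.8): 701.5 m
CP1 (-207.4, 856.3): 768.8 m
CP3 (701.4, -334.6): 811.7 m

CP4, CP2, CP0, CP1, CP3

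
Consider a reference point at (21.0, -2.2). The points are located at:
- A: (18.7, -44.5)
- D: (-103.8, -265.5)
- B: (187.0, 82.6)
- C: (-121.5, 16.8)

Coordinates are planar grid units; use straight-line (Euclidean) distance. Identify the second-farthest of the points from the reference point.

Distances from the reference point ((21.0, -2.2)):
D: 291.4
B: 186.4
C: 143.8
A: 42.4
The second-farthest is B at 186.4.

B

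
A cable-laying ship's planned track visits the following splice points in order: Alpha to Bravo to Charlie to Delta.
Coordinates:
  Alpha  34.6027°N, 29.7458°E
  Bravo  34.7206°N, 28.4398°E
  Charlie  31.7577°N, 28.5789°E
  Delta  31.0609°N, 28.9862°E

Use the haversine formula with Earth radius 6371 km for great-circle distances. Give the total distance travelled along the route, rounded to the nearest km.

536 km

Leg distances:
Alpha→Bravo: 120.2 km  (cumulative 120.2 km)
Bravo→Charlie: 329.7 km  (cumulative 449.9 km)
Charlie→Delta: 86.6 km  (cumulative 536.5 km)
Total route length ≈ 536 km.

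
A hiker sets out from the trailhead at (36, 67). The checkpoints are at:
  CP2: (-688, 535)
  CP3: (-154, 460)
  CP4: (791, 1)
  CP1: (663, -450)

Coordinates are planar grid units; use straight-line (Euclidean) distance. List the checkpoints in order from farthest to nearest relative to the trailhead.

CP2, CP1, CP4, CP3

Computing each straight-line distance from (36, 67):
CP2 (-688, 535): 862.1
CP1 (663, -450): 812.7
CP4 (791, 1): 757.9
CP3 (-154, 460): 436.5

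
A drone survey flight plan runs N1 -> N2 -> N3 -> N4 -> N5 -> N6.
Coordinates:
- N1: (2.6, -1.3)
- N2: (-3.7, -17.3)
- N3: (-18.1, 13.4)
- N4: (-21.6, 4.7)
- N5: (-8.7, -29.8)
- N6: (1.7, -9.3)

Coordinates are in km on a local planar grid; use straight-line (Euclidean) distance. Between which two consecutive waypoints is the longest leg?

N4–N5

Leg distances:
N1→N2: 17.2 km
N2→N3: 33.9 km
N3→N4: 9.4 km
N4→N5: 36.8 km
N5→N6: 23.0 km
The longest leg is N4–N5 at 36.8 km.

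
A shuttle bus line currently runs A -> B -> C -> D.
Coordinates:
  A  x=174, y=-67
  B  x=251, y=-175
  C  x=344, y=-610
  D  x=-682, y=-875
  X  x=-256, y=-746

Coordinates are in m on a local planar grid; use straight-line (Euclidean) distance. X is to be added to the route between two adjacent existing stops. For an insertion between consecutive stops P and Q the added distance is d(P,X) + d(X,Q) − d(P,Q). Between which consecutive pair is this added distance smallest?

Added distance for inserting X between each consecutive pair:
A–B: 1434.7 m
B–C: 934.0 m
C–D: 0.7 m
Smallest added distance is 0.7 m, inserting between C and D.

between C and D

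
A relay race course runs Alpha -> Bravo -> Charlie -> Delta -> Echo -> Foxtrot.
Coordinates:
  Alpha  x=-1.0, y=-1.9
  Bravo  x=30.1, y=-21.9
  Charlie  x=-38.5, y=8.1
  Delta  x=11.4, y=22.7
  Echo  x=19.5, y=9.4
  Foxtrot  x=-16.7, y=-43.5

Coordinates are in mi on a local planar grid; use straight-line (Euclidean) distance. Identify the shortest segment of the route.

Leg distances:
Alpha→Bravo: 37.0 mi
Bravo→Charlie: 74.9 mi
Charlie→Delta: 52.0 mi
Delta→Echo: 15.6 mi
Echo→Foxtrot: 64.1 mi
The shortest leg is Delta–Echo at 15.6 mi.

Delta–Echo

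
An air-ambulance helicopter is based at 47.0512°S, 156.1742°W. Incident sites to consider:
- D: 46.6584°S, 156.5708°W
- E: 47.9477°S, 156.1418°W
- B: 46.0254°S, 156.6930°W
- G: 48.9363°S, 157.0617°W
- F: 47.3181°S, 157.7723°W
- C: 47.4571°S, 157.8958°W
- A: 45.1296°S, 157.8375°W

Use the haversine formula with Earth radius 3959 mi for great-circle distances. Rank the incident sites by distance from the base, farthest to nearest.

A, G, C, F, B, E, D

Distance from the base at 47.0512°S, 156.1742°W to each:
A 45.1296°S, 157.8375°W: 154.9 mi
G 48.9363°S, 157.0617°W: 136.6 mi
C 47.4571°S, 157.8958°W: 85.5 mi
F 47.3181°S, 157.7723°W: 77.3 mi
B 46.0254°S, 156.6930°W: 75.0 mi
E 47.9477°S, 156.1418°W: 62.0 mi
D 46.6584°S, 156.5708°W: 33.0 mi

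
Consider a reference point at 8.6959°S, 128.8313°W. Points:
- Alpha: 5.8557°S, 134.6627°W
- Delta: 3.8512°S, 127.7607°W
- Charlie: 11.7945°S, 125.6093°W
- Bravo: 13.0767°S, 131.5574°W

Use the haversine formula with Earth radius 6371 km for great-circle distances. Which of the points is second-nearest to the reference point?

Delta

Distance to each, sorted:
Charlie: 492.9 km
Delta: 551.5 km
Bravo: 570.8 km
Alpha: 716.5 km
The second-nearest is Delta at 551.5 km.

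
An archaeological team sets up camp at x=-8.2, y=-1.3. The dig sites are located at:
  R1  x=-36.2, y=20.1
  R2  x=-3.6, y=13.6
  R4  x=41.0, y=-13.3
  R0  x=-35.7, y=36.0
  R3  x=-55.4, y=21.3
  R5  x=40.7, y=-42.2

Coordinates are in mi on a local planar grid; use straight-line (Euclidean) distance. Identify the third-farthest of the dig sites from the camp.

Distances from the camp (x=-8.2, y=-1.3):
R5: 63.7 mi
R3: 52.3 mi
R4: 50.6 mi
R0: 46.3 mi
R1: 35.2 mi
R2: 15.6 mi
The third-farthest is R4 at 50.6 mi.

R4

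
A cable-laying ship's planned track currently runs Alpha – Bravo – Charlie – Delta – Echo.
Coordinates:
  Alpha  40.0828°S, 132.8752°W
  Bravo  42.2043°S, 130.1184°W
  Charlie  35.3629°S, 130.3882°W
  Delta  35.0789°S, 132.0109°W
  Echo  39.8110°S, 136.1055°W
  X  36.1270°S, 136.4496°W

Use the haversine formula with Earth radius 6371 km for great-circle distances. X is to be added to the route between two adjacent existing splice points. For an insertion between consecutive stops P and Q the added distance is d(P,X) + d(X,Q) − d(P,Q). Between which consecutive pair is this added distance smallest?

between Delta and Echo

Added distance for inserting X between each consecutive pair:
Alpha–Bravo: 1077.7 km
Bravo–Charlie: 660.5 km
Charlie–Delta: 820.6 km
Delta–Echo: 190.4 km
Smallest added distance is 190.4 km, inserting between Delta and Echo.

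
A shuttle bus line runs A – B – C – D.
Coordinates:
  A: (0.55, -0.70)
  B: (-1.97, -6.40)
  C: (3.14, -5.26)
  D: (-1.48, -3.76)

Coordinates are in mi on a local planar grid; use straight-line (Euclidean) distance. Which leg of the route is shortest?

Leg distances:
A→B: 6.2 mi
B→C: 5.2 mi
C→D: 4.9 mi
The shortest leg is C–D at 4.9 mi.

C–D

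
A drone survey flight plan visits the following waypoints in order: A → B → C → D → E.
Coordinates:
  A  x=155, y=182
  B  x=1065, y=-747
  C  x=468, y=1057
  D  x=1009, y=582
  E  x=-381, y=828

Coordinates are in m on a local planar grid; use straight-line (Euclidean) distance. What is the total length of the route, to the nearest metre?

Leg distances:
A→B: 1300.4 m  (cumulative 1300.4 m)
B→C: 1900.2 m  (cumulative 3200.7 m)
C→D: 719.9 m  (cumulative 3920.6 m)
D→E: 1411.6 m  (cumulative 5332.2 m)
Total route length ≈ 5332 m.

5332 m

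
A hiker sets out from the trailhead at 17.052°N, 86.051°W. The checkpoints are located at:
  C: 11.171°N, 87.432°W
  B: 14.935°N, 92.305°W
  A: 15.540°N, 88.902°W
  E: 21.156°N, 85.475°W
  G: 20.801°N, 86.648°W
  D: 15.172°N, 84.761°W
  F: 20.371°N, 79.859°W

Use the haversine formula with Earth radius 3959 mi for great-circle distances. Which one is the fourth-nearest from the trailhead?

E

Distance to each, sorted:
D: 155.6 mi
A: 216.0 mi
G: 262.0 mi
E: 286.1 mi
C: 416.8 mi
B: 440.4 mi
F: 465.5 mi
The fourth-nearest is E at 286.1 mi.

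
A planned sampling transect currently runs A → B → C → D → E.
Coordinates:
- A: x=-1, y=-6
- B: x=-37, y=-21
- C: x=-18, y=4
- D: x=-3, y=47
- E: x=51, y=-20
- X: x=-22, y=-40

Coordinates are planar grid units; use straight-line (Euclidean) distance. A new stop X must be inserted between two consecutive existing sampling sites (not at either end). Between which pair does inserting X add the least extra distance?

Added distance for inserting X between each consecutive pair:
A–B: 25.2
B–C: 37.0
C–D: 87.7
D–E: 78.7
Smallest added distance is 25.2, inserting between A and B.

between A and B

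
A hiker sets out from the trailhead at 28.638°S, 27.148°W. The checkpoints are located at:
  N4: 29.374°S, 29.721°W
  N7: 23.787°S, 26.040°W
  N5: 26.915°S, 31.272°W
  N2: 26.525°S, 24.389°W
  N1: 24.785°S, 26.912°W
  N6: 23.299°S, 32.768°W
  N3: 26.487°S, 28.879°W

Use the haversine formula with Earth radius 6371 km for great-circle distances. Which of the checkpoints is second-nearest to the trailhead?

Distances from the trailhead (28.638°S, 27.148°W):
N4: 263.3 km
N3: 293.8 km
N2: 359.3 km
N1: 429.1 km
N5: 448.6 km
N7: 550.6 km
N6: 817.1 km
The second-nearest is N3 at 293.8 km.

N3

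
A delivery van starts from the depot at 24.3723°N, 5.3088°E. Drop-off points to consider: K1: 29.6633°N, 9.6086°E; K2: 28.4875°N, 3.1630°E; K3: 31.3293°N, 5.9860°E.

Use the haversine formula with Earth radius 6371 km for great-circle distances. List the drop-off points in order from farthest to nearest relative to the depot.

K3, K1, K2

Distances from the depot:
K3 31.3293°N, 5.9860°E: 776.4 km
K1 29.6633°N, 9.6086°E: 726.2 km
K2 28.4875°N, 3.1630°E: 505.0 km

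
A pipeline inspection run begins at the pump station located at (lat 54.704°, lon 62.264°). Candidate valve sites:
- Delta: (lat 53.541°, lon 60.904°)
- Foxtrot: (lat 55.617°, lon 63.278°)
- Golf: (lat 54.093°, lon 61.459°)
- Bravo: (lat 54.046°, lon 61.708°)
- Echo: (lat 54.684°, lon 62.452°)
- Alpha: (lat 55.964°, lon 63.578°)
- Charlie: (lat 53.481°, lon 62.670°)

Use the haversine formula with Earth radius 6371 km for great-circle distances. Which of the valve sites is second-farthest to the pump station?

Delta

Distance to each, sorted:
Alpha: 162.9 km
Delta: 156.8 km
Charlie: 138.5 km
Foxtrot: 120.2 km
Golf: 85.6 km
Bravo: 81.5 km
Echo: 12.3 km
The second-farthest is Delta at 156.8 km.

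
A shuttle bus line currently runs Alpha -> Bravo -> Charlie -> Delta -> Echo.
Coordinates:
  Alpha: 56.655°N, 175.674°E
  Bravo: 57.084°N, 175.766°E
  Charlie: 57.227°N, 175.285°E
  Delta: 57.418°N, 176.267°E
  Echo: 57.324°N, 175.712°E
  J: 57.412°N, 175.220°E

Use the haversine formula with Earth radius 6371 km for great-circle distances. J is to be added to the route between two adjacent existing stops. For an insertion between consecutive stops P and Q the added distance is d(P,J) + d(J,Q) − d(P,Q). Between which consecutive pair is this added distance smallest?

between Charlie and Delta

Added distance for inserting J between each consecutive pair:
Alpha–Bravo: 89.6 km
Bravo–Charlie: 36.9 km
Charlie–Delta: 21.0 km
Delta–Echo: 58.9 km
Smallest added distance is 21.0 km, inserting between Charlie and Delta.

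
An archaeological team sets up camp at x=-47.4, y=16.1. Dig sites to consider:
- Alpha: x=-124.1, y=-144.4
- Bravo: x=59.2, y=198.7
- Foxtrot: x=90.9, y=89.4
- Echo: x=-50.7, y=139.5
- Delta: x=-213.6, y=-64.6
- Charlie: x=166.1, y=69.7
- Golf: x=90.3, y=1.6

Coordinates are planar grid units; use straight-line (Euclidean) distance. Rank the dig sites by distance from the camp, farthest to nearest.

Charlie, Bravo, Delta, Alpha, Foxtrot, Golf, Echo

Distance from the camp at x=-47.4, y=16.1 to each:
Charlie x=166.1, y=69.7: 220.1
Bravo x=59.2, y=198.7: 211.4
Delta x=-213.6, y=-64.6: 184.8
Alpha x=-124.1, y=-144.4: 177.9
Foxtrot x=90.9, y=89.4: 156.5
Golf x=90.3, y=1.6: 138.5
Echo x=-50.7, y=139.5: 123.4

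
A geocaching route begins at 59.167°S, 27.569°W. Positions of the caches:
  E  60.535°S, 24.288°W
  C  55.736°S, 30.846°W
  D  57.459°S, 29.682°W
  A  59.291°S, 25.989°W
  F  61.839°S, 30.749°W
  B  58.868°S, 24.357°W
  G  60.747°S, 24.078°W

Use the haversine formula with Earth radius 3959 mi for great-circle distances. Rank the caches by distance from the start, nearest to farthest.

A, B, D, E, G, F, C

Distance from the start at 59.167°S, 27.569°W to each:
A 59.291°S, 25.989°W: 56.5 mi
B 58.868°S, 24.357°W: 116.1 mi
D 57.459°S, 29.682°W: 140.7 mi
E 60.535°S, 24.288°W: 148.0 mi
G 60.747°S, 24.078°W: 162.8 mi
F 61.839°S, 30.749°W: 213.9 mi
C 55.736°S, 30.846°W: 266.5 mi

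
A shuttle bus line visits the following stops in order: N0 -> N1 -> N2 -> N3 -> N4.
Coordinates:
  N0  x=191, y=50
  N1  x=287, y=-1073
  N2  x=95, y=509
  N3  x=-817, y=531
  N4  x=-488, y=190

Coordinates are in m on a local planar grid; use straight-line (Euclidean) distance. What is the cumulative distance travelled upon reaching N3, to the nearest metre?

3633 m

Leg distances:
N0→N1: 1127.1 m  (cumulative 1127.1 m)
N1→N2: 1593.6 m  (cumulative 2720.7 m)
N2→N3: 912.3 m  (cumulative 3633.0 m)
Cumulative distance at N3 ≈ 3633 m.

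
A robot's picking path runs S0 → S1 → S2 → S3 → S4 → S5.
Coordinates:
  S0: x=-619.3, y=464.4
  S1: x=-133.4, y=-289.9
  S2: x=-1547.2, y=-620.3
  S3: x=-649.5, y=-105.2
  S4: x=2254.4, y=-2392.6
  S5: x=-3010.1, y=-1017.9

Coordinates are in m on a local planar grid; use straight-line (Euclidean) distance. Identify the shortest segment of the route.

Leg distances:
S0→S1: 897.3 m
S1→S2: 1451.9 m
S2→S3: 1035.0 m
S3→S4: 3696.6 m
S4→S5: 5441.0 m
The shortest leg is S0–S1 at 897.3 m.

S0–S1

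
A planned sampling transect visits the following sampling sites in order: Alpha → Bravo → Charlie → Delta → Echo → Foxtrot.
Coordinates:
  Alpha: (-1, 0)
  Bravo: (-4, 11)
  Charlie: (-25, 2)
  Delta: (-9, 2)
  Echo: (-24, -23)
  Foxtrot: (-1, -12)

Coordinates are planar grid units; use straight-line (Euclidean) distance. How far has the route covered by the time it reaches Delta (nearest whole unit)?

Leg distances:
Alpha→Bravo: 11.4  (cumulative 11.4)
Bravo→Charlie: 22.8  (cumulative 34.2)
Charlie→Delta: 16.0  (cumulative 50.2)
Cumulative distance at Delta ≈ 50.

50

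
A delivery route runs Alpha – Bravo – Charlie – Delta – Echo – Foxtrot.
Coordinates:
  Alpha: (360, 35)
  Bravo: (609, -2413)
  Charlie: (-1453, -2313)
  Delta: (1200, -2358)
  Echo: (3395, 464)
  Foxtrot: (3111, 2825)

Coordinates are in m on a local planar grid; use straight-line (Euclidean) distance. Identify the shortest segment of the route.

Bravo–Charlie

Leg distances:
Alpha→Bravo: 2460.6 m
Bravo→Charlie: 2064.4 m
Charlie→Delta: 2653.4 m
Delta→Echo: 3575.2 m
Echo→Foxtrot: 2378.0 m
The shortest leg is Bravo–Charlie at 2064.4 m.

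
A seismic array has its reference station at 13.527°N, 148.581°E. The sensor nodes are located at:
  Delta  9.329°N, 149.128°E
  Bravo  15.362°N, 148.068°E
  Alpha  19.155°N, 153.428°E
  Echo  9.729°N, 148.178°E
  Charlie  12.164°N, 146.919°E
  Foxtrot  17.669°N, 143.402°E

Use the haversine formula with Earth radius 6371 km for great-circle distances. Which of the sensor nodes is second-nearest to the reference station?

Distance to each, sorted:
Bravo: 211.4 km
Charlie: 235.4 km
Echo: 424.6 km
Delta: 470.6 km
Foxtrot: 720.8 km
Alpha: 811.7 km
The second-nearest is Charlie at 235.4 km.

Charlie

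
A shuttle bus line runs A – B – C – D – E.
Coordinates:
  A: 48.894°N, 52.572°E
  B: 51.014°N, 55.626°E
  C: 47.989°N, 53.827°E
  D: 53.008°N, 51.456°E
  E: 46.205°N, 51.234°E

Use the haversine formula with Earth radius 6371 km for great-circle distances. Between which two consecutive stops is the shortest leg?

A–B

Leg distances:
A→B: 321.4 km
B→C: 360.6 km
C→D: 582.7 km
D→E: 756.6 km
The shortest leg is A–B at 321.4 km.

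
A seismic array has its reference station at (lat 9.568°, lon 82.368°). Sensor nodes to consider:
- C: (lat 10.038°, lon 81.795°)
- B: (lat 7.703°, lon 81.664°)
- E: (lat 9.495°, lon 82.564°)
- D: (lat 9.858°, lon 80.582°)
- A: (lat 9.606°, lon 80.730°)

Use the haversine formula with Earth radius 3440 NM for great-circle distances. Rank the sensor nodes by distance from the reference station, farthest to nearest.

Computing each great-circle distance from (lat 9.568°, lon 82.368°):
B (lat 7.703°, lon 81.664°): 119.5 NM
D (lat 9.858°, lon 80.582°): 107.1 NM
A (lat 9.606°, lon 80.730°): 97.0 NM
C (lat 10.038°, lon 81.795°): 44.1 NM
E (lat 9.495°, lon 82.564°): 12.4 NM

B, D, A, C, E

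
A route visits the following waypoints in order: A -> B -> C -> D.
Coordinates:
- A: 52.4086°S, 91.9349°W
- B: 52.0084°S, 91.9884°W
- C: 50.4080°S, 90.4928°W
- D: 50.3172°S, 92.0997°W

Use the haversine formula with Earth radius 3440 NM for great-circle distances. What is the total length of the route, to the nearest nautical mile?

197 NM

Leg distances:
A→B: 24.1 NM  (cumulative 24.1 NM)
B→C: 111.3 NM  (cumulative 135.4 NM)
C→D: 61.8 NM  (cumulative 197.2 NM)
Total route length ≈ 197 NM.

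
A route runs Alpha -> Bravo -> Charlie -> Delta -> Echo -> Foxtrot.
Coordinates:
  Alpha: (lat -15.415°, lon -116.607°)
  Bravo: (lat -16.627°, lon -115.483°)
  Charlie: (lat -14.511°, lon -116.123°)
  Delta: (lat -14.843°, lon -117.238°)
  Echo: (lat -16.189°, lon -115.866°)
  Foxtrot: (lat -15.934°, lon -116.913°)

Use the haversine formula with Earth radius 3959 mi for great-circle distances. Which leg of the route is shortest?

Echo–Foxtrot

Leg distances:
Alpha→Bravo: 112.2 mi
Bravo→Charlie: 152.3 mi
Charlie→Delta: 78.0 mi
Delta→Echo: 130.4 mi
Echo→Foxtrot: 71.7 mi
The shortest leg is Echo–Foxtrot at 71.7 mi.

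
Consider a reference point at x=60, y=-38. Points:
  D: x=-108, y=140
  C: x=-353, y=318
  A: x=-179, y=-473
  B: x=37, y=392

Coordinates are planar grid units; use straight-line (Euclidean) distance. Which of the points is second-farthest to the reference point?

Distance to each, sorted:
C: 545.3
A: 496.3
B: 430.6
D: 244.8
The second-farthest is A at 496.3.

A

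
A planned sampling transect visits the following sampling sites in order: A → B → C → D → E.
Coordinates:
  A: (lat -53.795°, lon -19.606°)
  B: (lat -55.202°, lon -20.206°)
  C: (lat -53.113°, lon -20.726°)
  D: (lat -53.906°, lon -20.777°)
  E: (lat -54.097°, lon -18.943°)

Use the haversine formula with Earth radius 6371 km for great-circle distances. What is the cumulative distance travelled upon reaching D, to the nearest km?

484 km

Leg distances:
A→B: 161.2 km  (cumulative 161.2 km)
B→C: 234.7 km  (cumulative 395.9 km)
C→D: 88.2 km  (cumulative 484.2 km)
Cumulative distance at D ≈ 484 km.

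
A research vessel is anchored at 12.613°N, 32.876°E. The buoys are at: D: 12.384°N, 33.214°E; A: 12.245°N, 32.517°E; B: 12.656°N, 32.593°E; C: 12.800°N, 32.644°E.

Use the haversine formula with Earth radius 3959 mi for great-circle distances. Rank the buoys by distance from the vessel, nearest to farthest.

B, C, D, A

Distance from the vessel at 12.613°N, 32.876°E to each:
B 12.656°N, 32.593°E: 19.3 mi
C 12.800°N, 32.644°E: 20.3 mi
D 12.384°N, 33.214°E: 27.8 mi
A 12.245°N, 32.517°E: 35.1 mi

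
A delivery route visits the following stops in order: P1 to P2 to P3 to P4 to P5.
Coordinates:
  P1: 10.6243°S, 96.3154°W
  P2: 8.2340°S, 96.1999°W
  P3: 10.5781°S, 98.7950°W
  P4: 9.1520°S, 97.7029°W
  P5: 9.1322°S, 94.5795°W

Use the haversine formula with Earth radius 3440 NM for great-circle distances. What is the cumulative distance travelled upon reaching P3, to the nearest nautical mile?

Leg distances:
P1→P2: 143.7 NM  (cumulative 143.7 NM)
P2→P3: 208.4 NM  (cumulative 352.1 NM)
Cumulative distance at P3 ≈ 352 NM.

352 NM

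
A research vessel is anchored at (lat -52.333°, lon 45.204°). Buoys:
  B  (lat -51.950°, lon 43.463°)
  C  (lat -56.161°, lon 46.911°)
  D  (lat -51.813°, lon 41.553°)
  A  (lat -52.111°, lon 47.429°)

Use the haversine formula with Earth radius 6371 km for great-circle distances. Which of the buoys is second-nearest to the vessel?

A

Distance to each, sorted:
B: 126.2 km
A: 153.6 km
D: 256.1 km
C: 439.8 km
The second-nearest is A at 153.6 km.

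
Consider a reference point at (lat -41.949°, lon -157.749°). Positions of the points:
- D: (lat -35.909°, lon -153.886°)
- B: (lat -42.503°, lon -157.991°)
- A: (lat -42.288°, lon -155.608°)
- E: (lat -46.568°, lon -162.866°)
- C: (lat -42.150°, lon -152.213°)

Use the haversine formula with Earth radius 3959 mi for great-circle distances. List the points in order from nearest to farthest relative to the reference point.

Computing each great-circle distance from (lat -41.949°, lon -157.749°):
B (lat -42.503°, lon -157.991°): 40.2 mi
A (lat -42.288°, lon -155.608°): 112.2 mi
C (lat -42.150°, lon -152.213°): 284.3 mi
E (lat -46.568°, lon -162.866°): 407.2 mi
D (lat -35.909°, lon -153.886°): 466.0 mi

B, A, C, E, D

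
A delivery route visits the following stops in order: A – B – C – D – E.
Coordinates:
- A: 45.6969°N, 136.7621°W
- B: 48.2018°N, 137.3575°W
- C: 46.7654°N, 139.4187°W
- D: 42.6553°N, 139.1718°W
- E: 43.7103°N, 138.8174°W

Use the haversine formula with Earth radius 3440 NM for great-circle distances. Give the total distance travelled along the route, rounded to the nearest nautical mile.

585 NM

Leg distances:
A→B: 152.4 NM  (cumulative 152.4 NM)
B→C: 120.1 NM  (cumulative 272.5 NM)
C→D: 247.0 NM  (cumulative 519.5 NM)
D→E: 65.2 NM  (cumulative 584.7 NM)
Total route length ≈ 585 NM.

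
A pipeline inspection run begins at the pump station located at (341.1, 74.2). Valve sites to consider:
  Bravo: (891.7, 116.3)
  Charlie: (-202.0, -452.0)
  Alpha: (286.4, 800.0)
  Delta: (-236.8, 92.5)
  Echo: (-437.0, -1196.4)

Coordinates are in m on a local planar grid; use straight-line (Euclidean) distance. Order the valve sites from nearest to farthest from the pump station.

Distance from the pump station at (341.1, 74.2) to each:
Bravo (891.7, 116.3): 552.2 m
Delta (-236.8, 92.5): 578.2 m
Alpha (286.4, 800.0): 727.9 m
Charlie (-202.0, -452.0): 756.2 m
Echo (-437.0, -1196.4): 1489.9 m

Bravo, Delta, Alpha, Charlie, Echo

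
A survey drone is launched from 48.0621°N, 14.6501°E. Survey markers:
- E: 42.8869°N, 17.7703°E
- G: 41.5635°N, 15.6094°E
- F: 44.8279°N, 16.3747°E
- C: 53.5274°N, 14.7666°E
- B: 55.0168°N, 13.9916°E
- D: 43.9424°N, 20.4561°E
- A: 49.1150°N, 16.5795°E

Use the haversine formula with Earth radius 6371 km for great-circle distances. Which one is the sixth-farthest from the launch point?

F

Distance to each, sorted:
B: 774.7 km
G: 726.5 km
D: 640.7 km
E: 624.6 km
C: 607.8 km
F: 383.1 km
A: 184.0 km
The sixth-farthest is F at 383.1 km.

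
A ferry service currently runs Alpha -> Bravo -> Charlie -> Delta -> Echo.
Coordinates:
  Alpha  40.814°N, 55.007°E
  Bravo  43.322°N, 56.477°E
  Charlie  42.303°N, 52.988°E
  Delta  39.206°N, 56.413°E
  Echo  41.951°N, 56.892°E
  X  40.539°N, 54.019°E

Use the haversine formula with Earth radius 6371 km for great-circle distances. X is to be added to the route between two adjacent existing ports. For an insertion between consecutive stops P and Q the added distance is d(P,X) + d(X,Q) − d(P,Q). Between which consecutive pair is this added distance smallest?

between Charlie and Delta

Added distance for inserting X between each consecutive pair:
Alpha–Bravo: 154.9 km
Bravo–Charlie: 278.1 km
Charlie–Delta: 17.4 km
Delta–Echo: 231.4 km
Smallest added distance is 17.4 km, inserting between Charlie and Delta.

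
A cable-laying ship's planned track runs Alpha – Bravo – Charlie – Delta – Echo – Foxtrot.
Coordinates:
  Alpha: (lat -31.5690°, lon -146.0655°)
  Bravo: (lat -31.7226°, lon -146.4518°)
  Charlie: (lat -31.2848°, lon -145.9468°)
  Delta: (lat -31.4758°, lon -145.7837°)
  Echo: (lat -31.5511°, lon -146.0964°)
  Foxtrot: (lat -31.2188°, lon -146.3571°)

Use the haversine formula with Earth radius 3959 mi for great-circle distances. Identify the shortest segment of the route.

Leg distances:
Alpha→Bravo: 25.1 mi
Bravo→Charlie: 42.4 mi
Charlie→Delta: 16.3 mi
Delta→Echo: 19.1 mi
Echo→Foxtrot: 27.6 mi
The shortest leg is Charlie–Delta at 16.3 mi.

Charlie–Delta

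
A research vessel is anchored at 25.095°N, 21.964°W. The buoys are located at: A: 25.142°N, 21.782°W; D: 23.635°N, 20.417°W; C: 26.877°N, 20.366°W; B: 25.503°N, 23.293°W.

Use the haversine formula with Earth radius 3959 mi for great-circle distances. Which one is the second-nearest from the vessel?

Distances from the vessel (25.095°N, 21.964°W):
A: 11.8 mi
B: 87.7 mi
D: 140.2 mi
C: 158.2 mi
The second-nearest is B at 87.7 mi.

B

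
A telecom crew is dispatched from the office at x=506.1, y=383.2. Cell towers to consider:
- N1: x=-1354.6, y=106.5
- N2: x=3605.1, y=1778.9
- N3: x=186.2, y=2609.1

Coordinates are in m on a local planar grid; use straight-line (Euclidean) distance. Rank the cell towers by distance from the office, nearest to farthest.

N1, N3, N2

Computing each straight-line distance from x=506.1, y=383.2:
N1 x=-1354.6, y=106.5: 1881.2 m
N3 x=186.2, y=2609.1: 2248.8 m
N2 x=3605.1, y=1778.9: 3398.8 m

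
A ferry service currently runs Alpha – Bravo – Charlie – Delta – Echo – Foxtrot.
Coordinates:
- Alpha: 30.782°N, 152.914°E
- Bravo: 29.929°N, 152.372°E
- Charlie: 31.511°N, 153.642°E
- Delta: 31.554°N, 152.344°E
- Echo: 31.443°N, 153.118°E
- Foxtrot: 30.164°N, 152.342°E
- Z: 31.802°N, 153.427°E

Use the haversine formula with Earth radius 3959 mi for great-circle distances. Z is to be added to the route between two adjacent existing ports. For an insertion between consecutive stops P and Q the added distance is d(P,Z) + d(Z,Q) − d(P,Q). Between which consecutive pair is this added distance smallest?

between Charlie and Delta

Added distance for inserting Z between each consecutive pair:
Alpha–Bravo: 153.2 mi
Bravo–Charlie: 34.7 mi
Charlie–Delta: 13.2 mi
Delta–Echo: 50.5 mi
Echo–Foxtrot: 61.3 mi
Smallest added distance is 13.2 mi, inserting between Charlie and Delta.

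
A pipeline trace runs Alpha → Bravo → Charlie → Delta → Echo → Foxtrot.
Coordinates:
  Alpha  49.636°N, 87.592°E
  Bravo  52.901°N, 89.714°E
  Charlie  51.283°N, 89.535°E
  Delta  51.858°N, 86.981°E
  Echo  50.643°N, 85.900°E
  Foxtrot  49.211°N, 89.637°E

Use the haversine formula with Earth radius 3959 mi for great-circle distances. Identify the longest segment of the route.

Alpha–Bravo

Leg distances:
Alpha→Bravo: 243.5 mi
Bravo→Charlie: 112.1 mi
Charlie→Delta: 116.7 mi
Delta→Echo: 96.1 mi
Echo→Foxtrot: 193.4 mi
The longest leg is Alpha–Bravo at 243.5 mi.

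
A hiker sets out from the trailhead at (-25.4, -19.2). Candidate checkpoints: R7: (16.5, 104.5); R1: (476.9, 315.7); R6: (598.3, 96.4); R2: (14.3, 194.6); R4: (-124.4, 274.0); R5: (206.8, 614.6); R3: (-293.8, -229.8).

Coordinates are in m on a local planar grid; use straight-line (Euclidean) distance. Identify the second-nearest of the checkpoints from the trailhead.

Distance to each, sorted:
R7: 130.6 m
R2: 217.5 m
R4: 309.5 m
R3: 341.2 m
R1: 603.7 m
R6: 634.3 m
R5: 675.0 m
The second-nearest is R2 at 217.5 m.

R2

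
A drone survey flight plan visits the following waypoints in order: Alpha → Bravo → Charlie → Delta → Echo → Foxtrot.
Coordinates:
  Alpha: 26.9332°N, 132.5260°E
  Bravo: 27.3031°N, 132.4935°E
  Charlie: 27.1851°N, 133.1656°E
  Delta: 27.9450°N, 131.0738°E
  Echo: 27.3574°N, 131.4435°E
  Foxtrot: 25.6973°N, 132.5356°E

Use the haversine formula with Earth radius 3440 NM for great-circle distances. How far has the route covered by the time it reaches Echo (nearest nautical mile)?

Leg distances:
Alpha→Bravo: 22.3 NM  (cumulative 22.3 NM)
Bravo→Charlie: 36.6 NM  (cumulative 58.8 NM)
Charlie→Delta: 120.3 NM  (cumulative 179.2 NM)
Delta→Echo: 40.4 NM  (cumulative 219.5 NM)
Cumulative distance at Echo ≈ 220 NM.

220 NM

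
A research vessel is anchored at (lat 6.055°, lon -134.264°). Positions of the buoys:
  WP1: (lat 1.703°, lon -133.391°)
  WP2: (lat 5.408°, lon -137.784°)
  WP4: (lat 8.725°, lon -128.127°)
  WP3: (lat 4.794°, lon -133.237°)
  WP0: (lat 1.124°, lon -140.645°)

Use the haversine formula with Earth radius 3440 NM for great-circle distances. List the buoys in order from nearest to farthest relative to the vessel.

WP3, WP2, WP1, WP4, WP0

Distances from the vessel:
WP3 (lat 4.794°, lon -133.237°): 97.5 NM
WP2 (lat 5.408°, lon -137.784°): 213.8 NM
WP1 (lat 1.703°, lon -133.391°): 266.5 NM
WP4 (lat 8.725°, lon -128.127°): 399.0 NM
WP0 (lat 1.124°, lon -140.645°): 483.5 NM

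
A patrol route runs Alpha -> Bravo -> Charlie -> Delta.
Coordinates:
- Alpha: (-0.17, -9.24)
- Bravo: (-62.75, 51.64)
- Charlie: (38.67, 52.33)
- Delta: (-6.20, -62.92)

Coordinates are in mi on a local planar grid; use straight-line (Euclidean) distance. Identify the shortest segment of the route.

Leg distances:
Alpha→Bravo: 87.3 mi
Bravo→Charlie: 101.4 mi
Charlie→Delta: 123.7 mi
The shortest leg is Alpha–Bravo at 87.3 mi.

Alpha–Bravo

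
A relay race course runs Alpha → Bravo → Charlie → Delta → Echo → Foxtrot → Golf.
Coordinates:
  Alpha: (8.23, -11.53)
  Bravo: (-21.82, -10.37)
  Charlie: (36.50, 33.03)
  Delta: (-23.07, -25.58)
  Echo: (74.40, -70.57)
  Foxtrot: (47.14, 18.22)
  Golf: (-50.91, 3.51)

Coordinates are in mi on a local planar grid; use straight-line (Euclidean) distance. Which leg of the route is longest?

Delta–Echo

Leg distances:
Alpha→Bravo: 30.1 mi
Bravo→Charlie: 72.7 mi
Charlie→Delta: 83.6 mi
Delta→Echo: 107.4 mi
Echo→Foxtrot: 92.9 mi
Foxtrot→Golf: 99.1 mi
The longest leg is Delta–Echo at 107.4 mi.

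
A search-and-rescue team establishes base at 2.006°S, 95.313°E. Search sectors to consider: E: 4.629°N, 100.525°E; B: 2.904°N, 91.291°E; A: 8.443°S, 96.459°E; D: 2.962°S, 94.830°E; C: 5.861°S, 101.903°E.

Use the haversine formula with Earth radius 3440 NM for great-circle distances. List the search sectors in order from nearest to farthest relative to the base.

D, B, A, C, E

Distances from the base:
D 2.962°S, 94.830°E: 64.3 NM
B 2.904°N, 91.291°E: 381.0 NM
A 8.443°S, 96.459°E: 392.5 NM
C 5.861°S, 101.903°E: 457.5 NM
E 4.629°N, 100.525°E: 506.4 NM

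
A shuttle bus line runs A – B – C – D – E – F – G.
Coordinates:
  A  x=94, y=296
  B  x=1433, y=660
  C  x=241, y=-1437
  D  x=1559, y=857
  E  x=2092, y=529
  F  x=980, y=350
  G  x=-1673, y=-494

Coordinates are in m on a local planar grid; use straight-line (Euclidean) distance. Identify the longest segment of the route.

Leg distances:
A→B: 1387.6 m
B→C: 2412.1 m
C→D: 2645.7 m
D→E: 625.8 m
E→F: 1126.3 m
F→G: 2784.0 m
The longest leg is F–G at 2784.0 m.

F–G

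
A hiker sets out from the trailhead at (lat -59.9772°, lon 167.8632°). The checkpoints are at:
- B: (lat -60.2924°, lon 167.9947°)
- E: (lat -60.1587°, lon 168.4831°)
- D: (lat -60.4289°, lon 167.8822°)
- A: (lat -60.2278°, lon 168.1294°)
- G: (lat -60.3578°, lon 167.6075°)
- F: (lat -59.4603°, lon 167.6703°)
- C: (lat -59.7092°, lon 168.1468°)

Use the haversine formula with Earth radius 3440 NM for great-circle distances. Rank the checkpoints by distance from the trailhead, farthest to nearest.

Distances from the trailhead:
F (lat -59.4603°, lon 167.6703°): 31.6 NM
D (lat -60.4289°, lon 167.8822°): 27.1 NM
G (lat -60.3578°, lon 167.6075°): 24.1 NM
E (lat -60.1587°, lon 168.4831°): 21.5 NM
B (lat -60.2924°, lon 167.9947°): 19.3 NM
C (lat -59.7092°, lon 168.1468°): 18.2 NM
A (lat -60.2278°, lon 168.1294°): 17.0 NM

F, D, G, E, B, C, A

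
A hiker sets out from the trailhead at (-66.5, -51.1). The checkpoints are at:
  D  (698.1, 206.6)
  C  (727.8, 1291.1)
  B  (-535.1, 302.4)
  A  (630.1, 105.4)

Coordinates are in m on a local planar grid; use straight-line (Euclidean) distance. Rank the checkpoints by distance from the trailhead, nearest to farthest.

Distance from the trailhead at (-66.5, -51.1) to each:
B (-535.1, 302.4): 587.0 m
A (630.1, 105.4): 714.0 m
D (698.1, 206.6): 806.9 m
C (727.8, 1291.1): 1559.6 m

B, A, D, C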